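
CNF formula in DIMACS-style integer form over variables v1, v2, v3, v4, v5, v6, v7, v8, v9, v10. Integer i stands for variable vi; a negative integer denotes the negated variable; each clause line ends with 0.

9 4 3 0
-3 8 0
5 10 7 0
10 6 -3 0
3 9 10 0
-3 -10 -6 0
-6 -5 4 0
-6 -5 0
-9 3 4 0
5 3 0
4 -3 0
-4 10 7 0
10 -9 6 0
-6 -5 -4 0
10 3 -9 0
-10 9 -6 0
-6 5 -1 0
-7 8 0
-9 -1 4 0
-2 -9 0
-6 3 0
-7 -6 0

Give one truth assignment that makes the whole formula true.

v1 = 1, v2 = 0, v3 = 1, v4 = 1, v5 = 0, v6 = 0, v7 = 1, v8 = 1, v9 = 0, v10 = 1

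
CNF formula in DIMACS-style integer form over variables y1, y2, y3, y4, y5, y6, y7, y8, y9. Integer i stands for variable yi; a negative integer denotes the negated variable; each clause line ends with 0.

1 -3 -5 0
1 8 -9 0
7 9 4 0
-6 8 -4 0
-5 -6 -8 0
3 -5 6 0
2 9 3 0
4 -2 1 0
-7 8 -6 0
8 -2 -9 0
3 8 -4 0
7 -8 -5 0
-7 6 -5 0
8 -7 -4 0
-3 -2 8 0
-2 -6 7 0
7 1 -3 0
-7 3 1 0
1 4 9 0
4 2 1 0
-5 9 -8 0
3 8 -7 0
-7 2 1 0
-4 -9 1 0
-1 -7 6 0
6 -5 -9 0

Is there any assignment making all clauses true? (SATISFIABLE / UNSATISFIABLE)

Pure literal: y5 appears only negated; assign y5 = False.
Set y1 = False and propagate.
Try y2 = True.
  then y4 is forced to True.
  then y9 is forced to False.
Set y3 = True and propagate.
  then y8 is forced to True.
  then y7 is forced to True.
y6 is now unconstrained; take y6 = False.
So y1=False, y2=True, y3=True, y4=True, y5=False, y6=False, y7=True, y8=True, y9=False is a satisfying assignment.

SATISFIABLE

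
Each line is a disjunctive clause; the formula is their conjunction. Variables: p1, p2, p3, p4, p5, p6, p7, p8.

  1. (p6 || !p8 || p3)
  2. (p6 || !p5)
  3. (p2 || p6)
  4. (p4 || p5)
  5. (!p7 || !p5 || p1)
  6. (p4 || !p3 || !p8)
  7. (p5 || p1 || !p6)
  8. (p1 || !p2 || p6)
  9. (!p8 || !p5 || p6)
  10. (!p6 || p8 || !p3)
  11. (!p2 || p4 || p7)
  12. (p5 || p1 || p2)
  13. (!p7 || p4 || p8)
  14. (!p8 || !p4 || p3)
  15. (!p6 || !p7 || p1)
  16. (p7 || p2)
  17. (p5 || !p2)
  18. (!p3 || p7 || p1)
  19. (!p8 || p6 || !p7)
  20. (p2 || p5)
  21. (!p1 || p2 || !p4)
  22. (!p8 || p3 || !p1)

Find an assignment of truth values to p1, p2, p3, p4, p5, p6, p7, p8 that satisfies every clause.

p1=True, p2=True, p3=True, p4=True, p5=True, p6=True, p7=True, p8=True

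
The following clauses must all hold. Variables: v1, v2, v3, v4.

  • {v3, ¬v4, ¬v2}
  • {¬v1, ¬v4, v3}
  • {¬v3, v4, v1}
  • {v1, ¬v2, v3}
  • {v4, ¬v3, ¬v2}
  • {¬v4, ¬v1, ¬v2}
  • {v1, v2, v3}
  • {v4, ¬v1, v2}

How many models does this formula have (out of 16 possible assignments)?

Satisfying assignments:
  v1=F v2=F v3=T v4=T
  v1=F v2=T v3=T v4=T
  v1=T v2=F v3=T v4=T
  v1=T v2=T v3=F v4=F
Count: 4.

4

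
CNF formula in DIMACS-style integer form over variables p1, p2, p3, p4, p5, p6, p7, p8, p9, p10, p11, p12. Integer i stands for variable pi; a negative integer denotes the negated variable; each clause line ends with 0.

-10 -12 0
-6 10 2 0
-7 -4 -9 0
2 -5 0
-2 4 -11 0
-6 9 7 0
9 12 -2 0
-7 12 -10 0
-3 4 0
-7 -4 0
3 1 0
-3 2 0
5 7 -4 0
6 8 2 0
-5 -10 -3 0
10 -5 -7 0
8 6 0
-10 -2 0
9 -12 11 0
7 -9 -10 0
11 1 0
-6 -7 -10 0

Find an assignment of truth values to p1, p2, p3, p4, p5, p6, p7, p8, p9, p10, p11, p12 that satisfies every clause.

p1 occurs only positively in the remaining clauses — set p1 = True.
Pure literal: p8 appears only positively; assign p8 = True.
Try p2 = True.
  then p10 is forced to False.
Set p3 = False and propagate.
For the remaining variables, p4 = False, p5 = False, p6 = True, p7 = False, p9 = True, p11 = False, p12 = True works.

p1 = True, p2 = True, p3 = False, p4 = False, p5 = False, p6 = True, p7 = False, p8 = True, p9 = True, p10 = False, p11 = False, p12 = True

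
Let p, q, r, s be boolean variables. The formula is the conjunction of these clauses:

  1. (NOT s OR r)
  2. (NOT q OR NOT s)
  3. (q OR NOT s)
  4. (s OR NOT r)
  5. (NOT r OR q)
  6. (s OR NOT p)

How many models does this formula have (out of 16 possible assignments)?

2

The models are:
  p=0 q=0 r=0 s=0
  p=0 q=1 r=0 s=0
Count: 2.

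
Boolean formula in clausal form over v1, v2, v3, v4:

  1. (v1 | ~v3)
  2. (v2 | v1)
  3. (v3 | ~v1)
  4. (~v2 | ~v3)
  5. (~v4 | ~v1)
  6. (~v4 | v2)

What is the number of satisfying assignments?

3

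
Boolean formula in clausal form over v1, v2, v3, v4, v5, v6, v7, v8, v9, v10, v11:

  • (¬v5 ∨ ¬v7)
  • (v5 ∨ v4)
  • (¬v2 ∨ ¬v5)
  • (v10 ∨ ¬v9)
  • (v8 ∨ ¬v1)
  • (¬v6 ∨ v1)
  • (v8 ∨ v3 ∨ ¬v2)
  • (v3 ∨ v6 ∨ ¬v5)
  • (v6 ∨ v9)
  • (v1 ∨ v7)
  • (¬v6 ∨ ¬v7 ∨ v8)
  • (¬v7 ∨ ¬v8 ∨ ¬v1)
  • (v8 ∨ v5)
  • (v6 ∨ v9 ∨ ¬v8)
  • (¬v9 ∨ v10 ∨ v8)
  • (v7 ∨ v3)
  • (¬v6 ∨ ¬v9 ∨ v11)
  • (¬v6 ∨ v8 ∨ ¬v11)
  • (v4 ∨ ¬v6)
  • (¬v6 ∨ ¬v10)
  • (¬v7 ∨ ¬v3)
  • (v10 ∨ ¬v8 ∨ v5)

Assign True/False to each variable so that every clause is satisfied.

v1 = T, v2 = F, v3 = T, v4 = T, v5 = T, v6 = F, v7 = F, v8 = T, v9 = T, v10 = T, v11 = T

Check each clause:
  1. (¬v5 ∨ ¬v7) — ¬v7 is true.
  2. (v5 ∨ v4) — v4 is true.
  3. (¬v5 ∨ ¬v2) — ¬v2 is true.
  4. (¬v9 ∨ v10) — v10 is true.
  5. (¬v1 ∨ v8) — v8 is true.
  6. (v1 ∨ ¬v6) — v1 is true.
  7. (v3 ∨ v8 ∨ ¬v2) — v8 is true.
  8. (¬v5 ∨ v3 ∨ v6) — v3 is true.
  9. (v6 ∨ v9) — v9 is true.
  10. (v1 ∨ v7) — v1 is true.
  11. (¬v6 ∨ ¬v7 ∨ v8) — v8 is true.
  12. (¬v1 ∨ ¬v7 ∨ ¬v8) — ¬v7 is true.
  13. (v8 ∨ v5) — v8 is true.
  14. (v9 ∨ v6 ∨ ¬v8) — v9 is true.
  15. (v8 ∨ ¬v9 ∨ v10) — v8 is true.
  16. (v3 ∨ v7) — v3 is true.
  17. (¬v6 ∨ ¬v9 ∨ v11) — ¬v6 is true.
  18. (¬v11 ∨ ¬v6 ∨ v8) — v8 is true.
  19. (v4 ∨ ¬v6) — ¬v6 is true.
  20. (¬v6 ∨ ¬v10) — ¬v6 is true.
  21. (¬v7 ∨ ¬v3) — ¬v7 is true.
  22. (¬v8 ∨ v5 ∨ v10) — v10 is true.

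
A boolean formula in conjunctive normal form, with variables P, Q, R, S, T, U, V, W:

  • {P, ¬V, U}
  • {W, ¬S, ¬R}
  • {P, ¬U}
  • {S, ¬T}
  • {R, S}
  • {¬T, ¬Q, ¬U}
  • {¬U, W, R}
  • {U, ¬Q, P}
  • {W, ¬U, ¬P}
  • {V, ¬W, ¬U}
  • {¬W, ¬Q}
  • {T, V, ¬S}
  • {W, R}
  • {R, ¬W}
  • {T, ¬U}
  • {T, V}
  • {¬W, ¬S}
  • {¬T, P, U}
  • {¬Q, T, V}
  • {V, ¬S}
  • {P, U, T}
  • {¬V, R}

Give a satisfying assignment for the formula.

Pure literal: Q appears only negated; assign Q = False.
Set P = True and propagate.
Set R = True and propagate.
The remaining clauses are satisfied by S = False, T = False, U = False, V = True, W = False.

P=True, Q=False, R=True, S=False, T=False, U=False, V=True, W=False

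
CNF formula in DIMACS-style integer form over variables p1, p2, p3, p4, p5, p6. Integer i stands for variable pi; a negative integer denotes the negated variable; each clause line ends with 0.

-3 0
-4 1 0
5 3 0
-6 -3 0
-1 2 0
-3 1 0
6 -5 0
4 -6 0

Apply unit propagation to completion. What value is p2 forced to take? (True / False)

(~p3) is a unit clause: p3 = False.
In (p5 | p3), p3 is now false; p5 must hold, so p5 = True.
In (~p5 | p6), ~p5 is now false; p6 must hold, so p6 = True.
(p4 | ~p6) with p6 = True leaves only p4, so p4 = True.
From (~p4 | p1) and p4 = True: p1 = True.
From (~p1 | p2) and p1 = True: p2 = True.

True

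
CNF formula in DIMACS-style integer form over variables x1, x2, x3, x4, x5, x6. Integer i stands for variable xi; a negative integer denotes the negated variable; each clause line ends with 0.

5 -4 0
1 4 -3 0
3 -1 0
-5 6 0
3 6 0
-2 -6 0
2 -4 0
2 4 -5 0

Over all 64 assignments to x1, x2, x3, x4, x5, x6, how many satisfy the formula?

4

The models are:
  x1=F x2=F x3=F x4=F x5=F x6=T
  x1=T x2=F x3=T x4=F x5=F x6=F
  x1=T x2=F x3=T x4=F x5=F x6=T
  x1=T x2=T x3=T x4=F x5=F x6=F
That's 4 in total.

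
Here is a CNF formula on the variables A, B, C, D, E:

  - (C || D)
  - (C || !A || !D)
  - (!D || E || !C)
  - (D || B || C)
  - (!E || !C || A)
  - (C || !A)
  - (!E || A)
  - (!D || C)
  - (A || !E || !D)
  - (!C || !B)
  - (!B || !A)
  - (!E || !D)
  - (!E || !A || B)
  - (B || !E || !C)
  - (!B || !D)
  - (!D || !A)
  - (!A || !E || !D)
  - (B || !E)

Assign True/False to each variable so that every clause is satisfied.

A=0  B=0  C=1  D=0  E=0

Try A = False.
  then E is forced to False.
The remaining clauses are satisfied by B = False, C = True, D = False.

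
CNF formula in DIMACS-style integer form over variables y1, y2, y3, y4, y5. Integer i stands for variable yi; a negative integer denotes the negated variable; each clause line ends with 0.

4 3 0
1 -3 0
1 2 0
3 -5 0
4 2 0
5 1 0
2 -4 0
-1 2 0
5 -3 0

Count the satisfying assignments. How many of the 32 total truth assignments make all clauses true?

3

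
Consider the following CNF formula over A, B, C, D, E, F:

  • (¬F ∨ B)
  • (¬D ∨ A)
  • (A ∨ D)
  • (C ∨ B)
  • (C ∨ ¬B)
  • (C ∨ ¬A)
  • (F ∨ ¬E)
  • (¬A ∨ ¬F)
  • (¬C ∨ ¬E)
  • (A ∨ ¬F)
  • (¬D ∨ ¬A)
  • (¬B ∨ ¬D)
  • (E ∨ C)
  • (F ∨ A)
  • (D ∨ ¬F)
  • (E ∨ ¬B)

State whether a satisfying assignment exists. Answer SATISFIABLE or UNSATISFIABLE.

SATISFIABLE

Set A = True and propagate.
  then C is forced to True.
  then F is forced to False.
  then E is forced to False.
  then D is forced to False.
  then B is forced to False.
Every clause has at least one true literal under this assignment.
So A=T, B=F, C=T, D=F, E=F, F=F is a satisfying assignment.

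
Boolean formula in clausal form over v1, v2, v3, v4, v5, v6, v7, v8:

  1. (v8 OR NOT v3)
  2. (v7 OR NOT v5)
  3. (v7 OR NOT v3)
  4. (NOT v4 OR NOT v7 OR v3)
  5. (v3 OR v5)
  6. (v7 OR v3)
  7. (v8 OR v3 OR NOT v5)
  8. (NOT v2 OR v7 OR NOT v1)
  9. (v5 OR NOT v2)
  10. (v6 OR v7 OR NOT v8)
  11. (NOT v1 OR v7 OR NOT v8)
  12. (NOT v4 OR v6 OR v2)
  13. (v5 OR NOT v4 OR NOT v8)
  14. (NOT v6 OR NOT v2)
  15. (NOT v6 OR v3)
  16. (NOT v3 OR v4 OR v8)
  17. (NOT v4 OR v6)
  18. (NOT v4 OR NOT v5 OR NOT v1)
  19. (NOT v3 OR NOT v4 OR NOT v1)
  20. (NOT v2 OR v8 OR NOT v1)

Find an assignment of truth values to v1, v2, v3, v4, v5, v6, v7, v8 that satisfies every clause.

v1=T  v2=F  v3=F  v4=F  v5=T  v6=F  v7=T  v8=T

Branch on v1: take v1 = True.
Try v2 = False.
The remaining clauses are satisfied by v3 = False, v4 = False, v5 = True, v6 = False, v7 = True, v8 = True.
Every clause has at least one true literal under this assignment.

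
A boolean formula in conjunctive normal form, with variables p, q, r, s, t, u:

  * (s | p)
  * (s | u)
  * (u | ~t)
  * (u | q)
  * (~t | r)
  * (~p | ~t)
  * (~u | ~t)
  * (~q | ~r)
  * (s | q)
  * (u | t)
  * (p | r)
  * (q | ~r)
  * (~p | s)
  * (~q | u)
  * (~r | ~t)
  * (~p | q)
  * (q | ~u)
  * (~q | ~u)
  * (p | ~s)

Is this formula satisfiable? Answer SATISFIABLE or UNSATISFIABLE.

q = True:
  propagation gives r=False, t=False, u=True; an empty clause results — contradiction.
q = False:
  propagation gives u=True; an empty clause results — contradiction.
Every branch closes, so no satisfying assignment exists.

UNSATISFIABLE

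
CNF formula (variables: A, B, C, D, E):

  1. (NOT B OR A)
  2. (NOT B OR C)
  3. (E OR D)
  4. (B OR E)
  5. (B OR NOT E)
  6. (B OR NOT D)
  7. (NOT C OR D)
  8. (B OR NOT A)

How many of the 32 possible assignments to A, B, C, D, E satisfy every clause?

2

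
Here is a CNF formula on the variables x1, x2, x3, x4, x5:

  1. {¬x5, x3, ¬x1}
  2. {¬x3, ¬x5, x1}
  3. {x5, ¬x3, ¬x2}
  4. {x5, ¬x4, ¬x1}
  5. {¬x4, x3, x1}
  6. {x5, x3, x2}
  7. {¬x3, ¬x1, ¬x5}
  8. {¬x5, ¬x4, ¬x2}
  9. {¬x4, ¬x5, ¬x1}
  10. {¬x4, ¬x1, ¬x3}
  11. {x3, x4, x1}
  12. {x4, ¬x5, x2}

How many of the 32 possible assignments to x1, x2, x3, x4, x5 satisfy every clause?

4

The models are:
  x1=F x2=F x3=T x4=F x5=F
  x1=F x2=F x3=T x4=T x5=F
  x1=T x2=F x3=T x4=F x5=F
  x1=T x2=T x3=F x4=F x5=F
Count: 4.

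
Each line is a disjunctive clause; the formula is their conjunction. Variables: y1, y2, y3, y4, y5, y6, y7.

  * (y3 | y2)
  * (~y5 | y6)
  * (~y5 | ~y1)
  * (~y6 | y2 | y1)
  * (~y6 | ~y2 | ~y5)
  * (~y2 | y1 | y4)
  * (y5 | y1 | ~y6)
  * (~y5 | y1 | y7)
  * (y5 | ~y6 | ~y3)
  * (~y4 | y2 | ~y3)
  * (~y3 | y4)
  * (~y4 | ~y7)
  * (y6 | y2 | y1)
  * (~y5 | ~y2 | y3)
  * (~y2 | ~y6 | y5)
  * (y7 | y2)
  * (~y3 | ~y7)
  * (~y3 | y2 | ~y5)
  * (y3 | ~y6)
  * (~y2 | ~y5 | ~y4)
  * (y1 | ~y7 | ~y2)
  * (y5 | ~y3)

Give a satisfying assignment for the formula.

y1 = True  y2 = True  y3 = False  y4 = False  y5 = False  y6 = False  y7 = True

Check each clause:
  1. (y3 | y2) — y2 is true.
  2. (~y5 | y6) — ~y5 is true.
  3. (~y5 | ~y1) — ~y5 is true.
  4. (~y6 | y1 | y2) — y1 is true.
  5. (~y2 | ~y5 | ~y6) — ~y6 is true.
  6. (~y2 | y4 | y1) — y1 is true.
  7. (y5 | y1 | ~y6) — y1 is true.
  8. (~y5 | y1 | y7) — y1 is true.
  9. (~y6 | y5 | ~y3) — ~y6 is true.
  10. (~y4 | ~y3 | y2) — y2 is true.
  11. (y4 | ~y3) — ~y3 is true.
  12. (~y4 | ~y7) — ~y4 is true.
  13. (y2 | y1 | y6) — y1 is true.
  14. (~y2 | y3 | ~y5) — ~y5 is true.
  15. (y5 | ~y6 | ~y2) — ~y6 is true.
  16. (y7 | y2) — y2 is true.
  17. (~y3 | ~y7) — ~y3 is true.
  18. (~y3 | ~y5 | y2) — y2 is true.
  19. (y3 | ~y6) — ~y6 is true.
  20. (~y5 | ~y4 | ~y2) — ~y5 is true.
  21. (~y2 | y1 | ~y7) — y1 is true.
  22. (y5 | ~y3) — ~y3 is true.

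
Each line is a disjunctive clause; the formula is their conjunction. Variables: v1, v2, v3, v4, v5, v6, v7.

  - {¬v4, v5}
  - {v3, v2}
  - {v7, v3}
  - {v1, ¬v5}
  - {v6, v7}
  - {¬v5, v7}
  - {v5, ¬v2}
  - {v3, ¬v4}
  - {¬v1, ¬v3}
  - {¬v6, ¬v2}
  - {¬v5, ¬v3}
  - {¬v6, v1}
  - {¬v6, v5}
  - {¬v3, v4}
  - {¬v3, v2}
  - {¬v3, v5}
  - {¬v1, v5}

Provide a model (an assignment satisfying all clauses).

v1=True, v2=True, v3=False, v4=False, v5=True, v6=False, v7=True

Pure literal: v7 appears only positively; assign v7 = True.
Try v1 = True.
  then v3 is forced to False.
  then v2 is forced to True.
  then v5 is forced to True.
  then v4 is forced to False.
  then v6 is forced to False.
Check each clause:
  1. {v5, ¬v4} — ¬v4 is true.
  2. {v3, v2} — v2 is true.
  3. {v3, v7} — v7 is true.
  4. {v1, ¬v5} — v1 is true.
  5. {v6, v7} — v7 is true.
  6. {v7, ¬v5} — v7 is true.
  7. {¬v2, v5} — v5 is true.
  8. {¬v4, v3} — ¬v4 is true.
  9. {¬v1, ¬v3} — ¬v3 is true.
  10. {¬v6, ¬v2} — ¬v6 is true.
  11. {¬v3, ¬v5} — ¬v3 is true.
  12. {¬v6, v1} — v1 is true.
  13. {¬v6, v5} — ¬v6 is true.
  14. {¬v3, v4} — ¬v3 is true.
  15. {v2, ¬v3} — v2 is true.
  16. {v5, ¬v3} — v5 is true.
  17. {v5, ¬v1} — v5 is true.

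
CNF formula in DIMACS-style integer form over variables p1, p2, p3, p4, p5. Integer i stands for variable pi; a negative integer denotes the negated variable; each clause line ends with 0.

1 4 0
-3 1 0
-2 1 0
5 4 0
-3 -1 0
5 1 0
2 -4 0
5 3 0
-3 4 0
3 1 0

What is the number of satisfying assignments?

3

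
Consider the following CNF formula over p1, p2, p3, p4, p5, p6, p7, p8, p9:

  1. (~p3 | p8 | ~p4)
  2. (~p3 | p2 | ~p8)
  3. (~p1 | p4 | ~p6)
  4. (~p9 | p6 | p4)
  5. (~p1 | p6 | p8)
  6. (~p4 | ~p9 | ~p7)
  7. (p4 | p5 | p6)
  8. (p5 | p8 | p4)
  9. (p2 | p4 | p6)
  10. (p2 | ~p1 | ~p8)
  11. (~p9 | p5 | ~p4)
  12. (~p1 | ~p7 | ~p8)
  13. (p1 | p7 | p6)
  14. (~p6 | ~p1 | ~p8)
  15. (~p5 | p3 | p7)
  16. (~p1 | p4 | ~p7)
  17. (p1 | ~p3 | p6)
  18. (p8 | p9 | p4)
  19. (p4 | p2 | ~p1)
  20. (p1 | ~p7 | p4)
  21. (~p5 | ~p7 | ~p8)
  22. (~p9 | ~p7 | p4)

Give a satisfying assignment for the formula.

p1=0, p2=0, p3=0, p4=0, p5=0, p6=1, p7=0, p8=1, p9=0

Set p1 = False and propagate.
Try p2 = False.
Branch on p3: take p3 = False.
The remaining clauses are satisfied by p4 = False, p5 = False, p6 = True, p7 = False, p8 = True, p9 = False.
Every clause has at least one true literal under this assignment.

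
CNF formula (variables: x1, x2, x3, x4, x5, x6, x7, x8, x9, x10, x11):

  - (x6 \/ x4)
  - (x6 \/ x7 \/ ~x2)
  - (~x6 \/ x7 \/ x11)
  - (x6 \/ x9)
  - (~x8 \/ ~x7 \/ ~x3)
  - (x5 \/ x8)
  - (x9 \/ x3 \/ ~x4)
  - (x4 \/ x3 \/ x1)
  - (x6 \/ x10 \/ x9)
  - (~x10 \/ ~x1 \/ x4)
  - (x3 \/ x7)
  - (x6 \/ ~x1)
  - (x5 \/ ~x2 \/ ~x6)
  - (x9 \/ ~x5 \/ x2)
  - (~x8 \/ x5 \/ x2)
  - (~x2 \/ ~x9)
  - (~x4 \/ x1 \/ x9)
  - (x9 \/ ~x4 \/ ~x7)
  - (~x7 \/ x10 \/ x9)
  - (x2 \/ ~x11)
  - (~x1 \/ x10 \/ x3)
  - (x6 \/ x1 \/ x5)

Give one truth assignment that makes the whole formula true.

Branch on x1: take x1 = False.
Branch on x2: take x2 = False.
  then x11 is forced to False.
For the remaining variables, x3 = False, x4 = True, x5 = True, x6 = True, x7 = True, x8 = True, x9 = True, x10 = False works.

x1 = F, x2 = F, x3 = F, x4 = T, x5 = T, x6 = T, x7 = T, x8 = T, x9 = T, x10 = F, x11 = F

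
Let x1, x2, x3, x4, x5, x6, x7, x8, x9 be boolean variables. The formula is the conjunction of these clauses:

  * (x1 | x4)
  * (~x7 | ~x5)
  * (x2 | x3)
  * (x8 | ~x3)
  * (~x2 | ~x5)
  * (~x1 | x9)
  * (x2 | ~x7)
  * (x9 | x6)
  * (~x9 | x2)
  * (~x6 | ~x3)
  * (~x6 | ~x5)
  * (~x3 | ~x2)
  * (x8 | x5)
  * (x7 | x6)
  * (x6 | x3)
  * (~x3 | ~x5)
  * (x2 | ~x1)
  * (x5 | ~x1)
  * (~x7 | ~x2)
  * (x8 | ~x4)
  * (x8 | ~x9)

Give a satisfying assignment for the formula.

Pure literal: x8 appears only positively; assign x8 = True.
Set x1 = False and propagate.
  then x4 is forced to True.
Branch on x2: take x2 = True.
  then x5 is forced to False.
  then x3 is forced to False.
  then x6 is forced to True.
  then x7 is forced to False.
x9 is now unconstrained; take x9 = True.

x1 = False  x2 = True  x3 = False  x4 = True  x5 = False  x6 = True  x7 = False  x8 = True  x9 = True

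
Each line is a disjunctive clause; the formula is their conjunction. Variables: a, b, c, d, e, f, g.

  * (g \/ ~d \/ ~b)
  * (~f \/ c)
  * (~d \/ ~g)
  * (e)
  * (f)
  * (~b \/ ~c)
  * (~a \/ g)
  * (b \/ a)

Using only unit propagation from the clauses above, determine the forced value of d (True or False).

False

(e) is a unit clause: e = True.
Unit clause (f) sets f = True.
In (c \/ ~f), ~f is now false; c must hold, so c = True.
In (~b \/ ~c), ~c is now false; ~b must hold, so b = False.
In (a \/ b), b is now false; a must hold, so a = True.
In (~a \/ g), ~a is now false; g must hold, so g = True.
From (~g \/ ~d) and g = True: d = False.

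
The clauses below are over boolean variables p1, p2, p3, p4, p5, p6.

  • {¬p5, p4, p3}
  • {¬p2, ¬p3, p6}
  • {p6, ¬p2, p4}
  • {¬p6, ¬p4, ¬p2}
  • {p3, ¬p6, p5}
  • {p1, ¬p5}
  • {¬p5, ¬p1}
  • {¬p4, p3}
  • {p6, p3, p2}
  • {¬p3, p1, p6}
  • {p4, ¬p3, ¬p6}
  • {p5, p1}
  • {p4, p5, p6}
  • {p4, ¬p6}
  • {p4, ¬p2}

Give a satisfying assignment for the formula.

p1=1, p2=0, p3=1, p4=1, p5=0, p6=1

Set p1 = True and propagate.
  then p5 is forced to False.
Branch on p2: take p2 = False.
The remaining clauses are satisfied by p3 = True, p4 = True, p6 = True.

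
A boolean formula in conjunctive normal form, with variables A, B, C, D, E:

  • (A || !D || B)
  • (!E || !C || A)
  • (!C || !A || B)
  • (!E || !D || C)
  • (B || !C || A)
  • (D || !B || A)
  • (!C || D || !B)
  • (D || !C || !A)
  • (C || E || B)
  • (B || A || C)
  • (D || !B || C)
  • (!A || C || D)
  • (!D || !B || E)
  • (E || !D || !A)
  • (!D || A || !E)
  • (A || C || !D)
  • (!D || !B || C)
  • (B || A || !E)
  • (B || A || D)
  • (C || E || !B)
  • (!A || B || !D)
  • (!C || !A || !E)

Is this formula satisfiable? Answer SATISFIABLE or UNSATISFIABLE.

A = True:
  C = True:
    propagation gives B=True, D=True, E=True; an empty clause results — contradiction.
  C = False:
    propagation gives D=True, E=False; an empty clause results — contradiction.
A = False:
  B = True:
    propagation gives D=True, E=True; an empty clause results — contradiction.
  B = False:
    propagation gives D=False; an empty clause results — contradiction.
Every branch closes, so no satisfying assignment exists.

UNSATISFIABLE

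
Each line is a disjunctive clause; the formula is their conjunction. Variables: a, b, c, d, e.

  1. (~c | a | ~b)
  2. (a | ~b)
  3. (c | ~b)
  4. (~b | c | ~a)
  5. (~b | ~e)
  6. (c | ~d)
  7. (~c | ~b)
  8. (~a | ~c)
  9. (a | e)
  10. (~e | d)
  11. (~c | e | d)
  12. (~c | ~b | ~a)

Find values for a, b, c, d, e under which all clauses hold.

a = 1, b = 0, c = 0, d = 0, e = 0

Pure literal: b appears only negated; assign b = False.
Set a = True and propagate.
  then c is forced to False.
  then d is forced to False.
  then e is forced to False.
Every clause has at least one true literal under this assignment.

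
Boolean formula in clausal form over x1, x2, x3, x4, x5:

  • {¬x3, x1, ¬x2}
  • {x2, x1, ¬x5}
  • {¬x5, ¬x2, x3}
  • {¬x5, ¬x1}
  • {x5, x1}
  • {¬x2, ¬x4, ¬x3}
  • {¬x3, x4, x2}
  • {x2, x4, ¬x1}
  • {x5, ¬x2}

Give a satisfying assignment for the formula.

x1=True, x2=False, x3=False, x4=True, x5=False

Check each clause:
  1. {¬x2, x1, ¬x3} — x1 is true.
  2. {x1, x2, ¬x5} — x1 is true.
  3. {¬x5, x3, ¬x2} — ¬x5 is true.
  4. {¬x1, ¬x5} — ¬x5 is true.
  5. {x1, x5} — x1 is true.
  6. {¬x2, ¬x3, ¬x4} — ¬x3 is true.
  7. {x4, ¬x3, x2} — x4 is true.
  8. {x2, ¬x1, x4} — x4 is true.
  9. {¬x2, x5} — ¬x2 is true.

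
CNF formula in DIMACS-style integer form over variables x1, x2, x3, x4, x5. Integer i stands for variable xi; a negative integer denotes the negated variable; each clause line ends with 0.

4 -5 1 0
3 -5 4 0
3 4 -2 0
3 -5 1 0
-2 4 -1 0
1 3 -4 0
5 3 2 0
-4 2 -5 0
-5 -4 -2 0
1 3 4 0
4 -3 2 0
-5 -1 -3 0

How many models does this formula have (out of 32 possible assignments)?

6

Satisfying assignments:
  x1=F x2=F x3=T x4=T x5=F
  x1=F x2=T x3=T x4=F x5=F
  x1=F x2=T x3=T x4=T x5=F
  x1=T x2=F x3=T x4=T x5=F
  x1=T x2=T x3=F x4=T x5=F
  x1=T x2=T x3=T x4=T x5=F
That's 6 in total.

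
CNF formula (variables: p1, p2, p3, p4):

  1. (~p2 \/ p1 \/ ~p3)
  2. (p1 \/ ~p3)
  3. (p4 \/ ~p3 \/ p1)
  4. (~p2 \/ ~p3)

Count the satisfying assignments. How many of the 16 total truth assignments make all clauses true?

Split on p3, then p1.
  p3=1, p1=1: remaining (p2,p4) ∈ {(0,0); (0,1)} — 2.
  p3=1, p1=0: a clause becomes empty — 0.
  p3=0, p1=1: remaining (p2,p4) ∈ {(0,0); (0,1); (1,0); (1,1)} — 4.
  p3=0, p1=0: remaining (p2,p4) ∈ {(0,0); (0,1); (1,0); (1,1)} — 4.
Total: 2 + 0 + 4 + 4 = 10.

10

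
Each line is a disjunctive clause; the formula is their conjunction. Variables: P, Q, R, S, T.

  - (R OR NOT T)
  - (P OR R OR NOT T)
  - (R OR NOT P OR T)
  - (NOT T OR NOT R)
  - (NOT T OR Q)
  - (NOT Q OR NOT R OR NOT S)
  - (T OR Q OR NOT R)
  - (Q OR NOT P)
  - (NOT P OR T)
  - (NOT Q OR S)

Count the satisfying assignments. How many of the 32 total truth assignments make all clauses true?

3

The models are:
  P=F Q=F R=F S=F T=F
  P=F Q=F R=F S=T T=F
  P=F Q=T R=F S=T T=F
Count: 3.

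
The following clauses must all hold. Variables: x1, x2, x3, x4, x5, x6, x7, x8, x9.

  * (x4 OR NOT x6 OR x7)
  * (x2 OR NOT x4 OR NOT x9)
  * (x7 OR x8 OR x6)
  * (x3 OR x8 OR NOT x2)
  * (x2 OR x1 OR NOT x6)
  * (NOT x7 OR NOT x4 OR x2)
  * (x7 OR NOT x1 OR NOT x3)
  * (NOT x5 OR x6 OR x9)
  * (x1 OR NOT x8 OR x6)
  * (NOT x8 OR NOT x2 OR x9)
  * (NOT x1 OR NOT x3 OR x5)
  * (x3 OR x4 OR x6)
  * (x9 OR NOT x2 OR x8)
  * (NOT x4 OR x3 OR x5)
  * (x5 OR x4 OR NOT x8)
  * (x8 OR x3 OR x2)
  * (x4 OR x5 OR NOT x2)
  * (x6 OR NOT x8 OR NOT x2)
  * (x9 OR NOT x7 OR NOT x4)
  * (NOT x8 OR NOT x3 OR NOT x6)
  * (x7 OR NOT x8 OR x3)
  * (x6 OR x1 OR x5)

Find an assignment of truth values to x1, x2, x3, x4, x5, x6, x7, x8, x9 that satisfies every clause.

Try x1 = False.
For the remaining variables, x2 = False, x3 = True, x4 = False, x5 = True, x6 = False, x7 = True, x8 = False, x9 = True works.
Every clause has at least one true literal under this assignment.

x1=False, x2=False, x3=True, x4=False, x5=True, x6=False, x7=True, x8=False, x9=True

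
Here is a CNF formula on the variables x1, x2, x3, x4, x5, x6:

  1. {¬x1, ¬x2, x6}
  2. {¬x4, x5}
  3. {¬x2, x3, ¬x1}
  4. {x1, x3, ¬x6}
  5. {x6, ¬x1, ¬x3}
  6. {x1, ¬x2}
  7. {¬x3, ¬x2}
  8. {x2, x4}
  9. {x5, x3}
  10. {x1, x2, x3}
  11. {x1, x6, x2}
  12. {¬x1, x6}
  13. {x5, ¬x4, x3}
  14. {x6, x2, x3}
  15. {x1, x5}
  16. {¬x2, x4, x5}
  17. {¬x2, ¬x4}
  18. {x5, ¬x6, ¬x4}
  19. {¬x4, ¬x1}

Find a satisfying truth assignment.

x5 occurs only positively in the remaining clauses — set x5 = True.
Set x1 = False and propagate.
  then x2 is forced to False.
  then x4 is forced to True.
  then x3 is forced to True.
  then x6 is forced to True.

x1=F, x2=F, x3=T, x4=T, x5=T, x6=T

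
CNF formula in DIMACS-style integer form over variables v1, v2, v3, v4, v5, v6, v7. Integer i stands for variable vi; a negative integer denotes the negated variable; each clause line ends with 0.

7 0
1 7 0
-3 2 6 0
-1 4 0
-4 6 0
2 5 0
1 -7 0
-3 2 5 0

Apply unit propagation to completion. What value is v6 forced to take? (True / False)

True

(v7) stands alone — v7 = True.
(NOT v7 OR v1): since v7 = True, the clause reduces to (v1). v1 = True.
(NOT v1 OR v4) with v1 = True leaves only v4, so v4 = True.
(v6 OR NOT v4): since v4 = True, the clause reduces to (v6). v6 = True.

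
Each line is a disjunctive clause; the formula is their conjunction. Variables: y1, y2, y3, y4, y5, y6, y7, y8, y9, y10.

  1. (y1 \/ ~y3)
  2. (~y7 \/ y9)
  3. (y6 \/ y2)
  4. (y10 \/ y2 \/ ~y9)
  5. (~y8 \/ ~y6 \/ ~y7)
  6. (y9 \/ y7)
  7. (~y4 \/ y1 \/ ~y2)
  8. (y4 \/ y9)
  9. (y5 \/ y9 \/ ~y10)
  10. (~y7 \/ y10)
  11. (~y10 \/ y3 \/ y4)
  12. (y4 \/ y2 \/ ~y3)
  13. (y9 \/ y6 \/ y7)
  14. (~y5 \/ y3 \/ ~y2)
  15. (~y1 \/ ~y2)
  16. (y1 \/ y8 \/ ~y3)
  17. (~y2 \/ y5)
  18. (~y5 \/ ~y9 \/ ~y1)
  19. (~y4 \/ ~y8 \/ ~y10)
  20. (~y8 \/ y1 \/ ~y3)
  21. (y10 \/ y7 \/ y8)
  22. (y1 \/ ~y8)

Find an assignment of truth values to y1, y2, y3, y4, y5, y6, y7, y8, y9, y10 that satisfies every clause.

y1=T, y2=F, y3=F, y4=T, y5=F, y6=T, y7=T, y8=F, y9=T, y10=T

Check each clause:
  1. (~y3 \/ y1) — y1 is true.
  2. (y9 \/ ~y7) — y9 is true.
  3. (y6 \/ y2) — y6 is true.
  4. (y2 \/ ~y9 \/ y10) — y10 is true.
  5. (~y7 \/ ~y8 \/ ~y6) — ~y8 is true.
  6. (y7 \/ y9) — y9 is true.
  7. (~y4 \/ ~y2 \/ y1) — y1 is true.
  8. (y9 \/ y4) — y9 is true.
  9. (y5 \/ y9 \/ ~y10) — y9 is true.
  10. (~y7 \/ y10) — y10 is true.
  11. (~y10 \/ y3 \/ y4) — y4 is true.
  12. (~y3 \/ y2 \/ y4) — y4 is true.
  13. (y9 \/ y6 \/ y7) — y9 is true.
  14. (~y5 \/ y3 \/ ~y2) — ~y5 is true.
  15. (~y1 \/ ~y2) — ~y2 is true.
  16. (y1 \/ ~y3 \/ y8) — y1 is true.
  17. (~y2 \/ y5) — ~y2 is true.
  18. (~y5 \/ ~y1 \/ ~y9) — ~y5 is true.
  19. (~y8 \/ ~y10 \/ ~y4) — ~y8 is true.
  20. (~y3 \/ ~y8 \/ y1) — ~y8 is true.
  21. (y7 \/ y10 \/ y8) — y10 is true.
  22. (~y8 \/ y1) — ~y8 is true.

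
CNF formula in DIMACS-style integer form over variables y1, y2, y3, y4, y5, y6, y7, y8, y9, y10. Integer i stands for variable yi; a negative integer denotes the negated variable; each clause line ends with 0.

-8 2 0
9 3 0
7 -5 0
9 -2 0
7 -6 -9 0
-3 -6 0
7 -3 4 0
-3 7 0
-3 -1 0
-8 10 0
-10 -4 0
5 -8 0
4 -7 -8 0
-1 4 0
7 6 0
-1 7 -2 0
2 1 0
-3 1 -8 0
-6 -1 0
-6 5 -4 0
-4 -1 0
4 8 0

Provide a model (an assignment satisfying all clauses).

y1=0, y2=1, y3=1, y4=1, y5=0, y6=0, y7=1, y8=0, y9=1, y10=0

Check each clause:
  1. (y2 OR NOT y8) — NOT y8 is true.
  2. (y9 OR y3) — y9 is true.
  3. (y7 OR NOT y5) — NOT y5 is true.
  4. (NOT y2 OR y9) — y9 is true.
  5. (y7 OR NOT y6 OR NOT y9) — NOT y6 is true.
  6. (NOT y3 OR NOT y6) — NOT y6 is true.
  7. (y4 OR y7 OR NOT y3) — y4 is true.
  8. (y7 OR NOT y3) — y7 is true.
  9. (NOT y1 OR NOT y3) — NOT y1 is true.
  10. (NOT y8 OR y10) — NOT y8 is true.
  11. (NOT y4 OR NOT y10) — NOT y10 is true.
  12. (NOT y8 OR y5) — NOT y8 is true.
  13. (NOT y8 OR NOT y7 OR y4) — NOT y8 is true.
  14. (y4 OR NOT y1) — y4 is true.
  15. (y7 OR y6) — y7 is true.
  16. (NOT y1 OR NOT y2 OR y7) — NOT y1 is true.
  17. (y2 OR y1) — y2 is true.
  18. (NOT y3 OR y1 OR NOT y8) — NOT y8 is true.
  19. (NOT y1 OR NOT y6) — NOT y6 is true.
  20. (NOT y6 OR y5 OR NOT y4) — NOT y6 is true.
  21. (NOT y1 OR NOT y4) — NOT y1 is true.
  22. (y8 OR y4) — y4 is true.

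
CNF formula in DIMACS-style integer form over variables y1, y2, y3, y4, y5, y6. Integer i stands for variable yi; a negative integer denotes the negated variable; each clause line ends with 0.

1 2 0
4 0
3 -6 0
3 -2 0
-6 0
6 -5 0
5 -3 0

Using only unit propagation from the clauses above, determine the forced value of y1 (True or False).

True

Unit clause (y4) sets y4 = True.
Unit clause (NOT y6) sets y6 = False.
From (y6 OR NOT y5) and y6 = False: y5 = False.
(y5 OR NOT y3): since y5 = False, the clause reduces to (NOT y3). y3 = False.
(y3 OR NOT y2): since y3 = False, the clause reduces to (NOT y2). y2 = False.
(y1 OR y2) with y2 = False leaves only y1, so y1 = True.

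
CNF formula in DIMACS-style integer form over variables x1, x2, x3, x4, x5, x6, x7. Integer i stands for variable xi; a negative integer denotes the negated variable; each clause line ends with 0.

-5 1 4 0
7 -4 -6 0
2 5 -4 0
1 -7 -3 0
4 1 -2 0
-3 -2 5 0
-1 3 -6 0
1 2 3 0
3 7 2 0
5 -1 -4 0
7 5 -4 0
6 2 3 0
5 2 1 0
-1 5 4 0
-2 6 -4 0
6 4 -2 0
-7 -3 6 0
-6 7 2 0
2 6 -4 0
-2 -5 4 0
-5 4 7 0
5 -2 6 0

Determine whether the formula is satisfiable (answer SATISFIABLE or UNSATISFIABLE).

Branch on x1: take x1 = False.
For the remaining variables, x2 = True, x3 = False, x4 = True, x5 = False, x6 = True, x7 = True works.
Every clause has at least one true literal under this assignment.
So x1=False, x2=True, x3=False, x4=True, x5=False, x6=True, x7=True is a satisfying assignment.

SATISFIABLE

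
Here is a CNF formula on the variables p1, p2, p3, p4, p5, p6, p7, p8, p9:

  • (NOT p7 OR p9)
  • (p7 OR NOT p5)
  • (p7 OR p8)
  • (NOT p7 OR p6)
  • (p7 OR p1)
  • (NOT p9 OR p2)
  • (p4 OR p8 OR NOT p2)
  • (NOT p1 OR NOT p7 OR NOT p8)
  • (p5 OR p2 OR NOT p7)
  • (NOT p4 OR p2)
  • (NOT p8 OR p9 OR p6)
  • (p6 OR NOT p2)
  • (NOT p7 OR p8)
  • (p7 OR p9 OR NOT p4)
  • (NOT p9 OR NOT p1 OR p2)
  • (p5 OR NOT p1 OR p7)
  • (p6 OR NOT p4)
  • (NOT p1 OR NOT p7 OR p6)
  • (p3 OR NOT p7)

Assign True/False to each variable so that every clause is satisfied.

p3 occurs only positively in the remaining clauses — set p3 = True.
p6 occurs only positively in the remaining clauses — set p6 = True.
Branch on p1: take p1 = False.
  then p7 is forced to True.
  then p9 is forced to True.
  then p2 is forced to True.
  then p8 is forced to True.
p4, p5 are now unconstrained; take p4 = True, p5 = False.
Every clause has at least one true literal under this assignment.
Check each clause:
  1. (NOT p7 OR p9) — p9 is true.
  2. (p7 OR NOT p5) — NOT p5 is true.
  3. (p7 OR p8) — p8 is true.
  4. (NOT p7 OR p6) — p6 is true.
  5. (p7 OR p1) — p7 is true.
  6. (NOT p9 OR p2) — p2 is true.
  7. (p8 OR NOT p2 OR p4) — p8 is true.
  8. (NOT p8 OR NOT p1 OR NOT p7) — NOT p1 is true.
  9. (p5 OR p2 OR NOT p7) — p2 is true.
  10. (p2 OR NOT p4) — p2 is true.
  11. (p9 OR NOT p8 OR p6) — p9 is true.
  12. (p6 OR NOT p2) — p6 is true.
  13. (p8 OR NOT p7) — p8 is true.
  14. (NOT p4 OR p7 OR p9) — p9 is true.
  15. (NOT p9 OR NOT p1 OR p2) — p2 is true.
  16. (p5 OR NOT p1 OR p7) — NOT p1 is true.
  17. (p6 OR NOT p4) — p6 is true.
  18. (NOT p1 OR p6 OR NOT p7) — NOT p1 is true.
  19. (NOT p7 OR p3) — p3 is true.

p1=F, p2=T, p3=T, p4=T, p5=F, p6=T, p7=T, p8=T, p9=T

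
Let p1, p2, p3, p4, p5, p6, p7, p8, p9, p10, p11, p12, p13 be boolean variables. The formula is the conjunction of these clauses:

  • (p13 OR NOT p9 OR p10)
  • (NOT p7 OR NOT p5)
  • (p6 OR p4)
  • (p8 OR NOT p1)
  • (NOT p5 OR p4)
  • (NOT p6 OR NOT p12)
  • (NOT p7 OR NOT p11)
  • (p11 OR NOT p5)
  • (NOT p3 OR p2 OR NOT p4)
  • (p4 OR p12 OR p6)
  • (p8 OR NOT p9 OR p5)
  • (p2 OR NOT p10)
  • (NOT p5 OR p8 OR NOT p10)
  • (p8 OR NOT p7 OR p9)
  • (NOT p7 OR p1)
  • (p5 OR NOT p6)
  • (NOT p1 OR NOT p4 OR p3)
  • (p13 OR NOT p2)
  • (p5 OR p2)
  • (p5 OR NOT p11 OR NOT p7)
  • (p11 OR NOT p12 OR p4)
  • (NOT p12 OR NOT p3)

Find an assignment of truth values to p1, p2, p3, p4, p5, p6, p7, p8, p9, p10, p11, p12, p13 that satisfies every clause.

Pure literal: p7 appears only negated; assign p7 = False.
Pure literal: p8 appears only positively; assign p8 = True.
Try p1 = False.
Branch on p2: take p2 = True.
  then p13 is forced to True.
Set p3 = False and propagate.
The remaining clauses are satisfied by p4 = True, p5 = False, p6 = False, p9 = True, p10 = False, p11 = True, p12 = False.
Every clause has at least one true literal under this assignment.

p1=F  p2=T  p3=F  p4=T  p5=F  p6=F  p7=F  p8=T  p9=T  p10=F  p11=T  p12=F  p13=T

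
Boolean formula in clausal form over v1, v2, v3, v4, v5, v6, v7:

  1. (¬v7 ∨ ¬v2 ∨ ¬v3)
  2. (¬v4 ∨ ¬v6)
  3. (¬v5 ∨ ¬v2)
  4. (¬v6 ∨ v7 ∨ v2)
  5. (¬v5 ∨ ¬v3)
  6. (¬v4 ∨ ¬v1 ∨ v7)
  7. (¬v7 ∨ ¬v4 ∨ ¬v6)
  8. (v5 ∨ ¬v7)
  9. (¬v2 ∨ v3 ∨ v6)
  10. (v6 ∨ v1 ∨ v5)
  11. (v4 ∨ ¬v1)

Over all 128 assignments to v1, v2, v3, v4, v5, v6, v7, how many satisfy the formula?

8

Split on v6, then v7.
  v6=T, v7=T: remaining (v1,v2,v3,v4,v5) ∈ {(F,F,F,F,T)} — 1.
  v6=T, v7=F: remaining (v1,v2,v3,v4,v5) ∈ {(F,T,F,F,F); (F,T,T,F,F)} — 2.
  v6=F, v7=T: remaining (v1,v2,v3,v4,v5) ∈ {(F,F,F,F,T); (F,F,F,T,T); (T,F,F,T,T)} — 3.
  v6=F, v7=F: remaining (v1,v2,v3,v4,v5) ∈ {(F,F,F,F,T); (F,F,F,T,T)} — 2.
Total: 1 + 2 + 3 + 2 = 8.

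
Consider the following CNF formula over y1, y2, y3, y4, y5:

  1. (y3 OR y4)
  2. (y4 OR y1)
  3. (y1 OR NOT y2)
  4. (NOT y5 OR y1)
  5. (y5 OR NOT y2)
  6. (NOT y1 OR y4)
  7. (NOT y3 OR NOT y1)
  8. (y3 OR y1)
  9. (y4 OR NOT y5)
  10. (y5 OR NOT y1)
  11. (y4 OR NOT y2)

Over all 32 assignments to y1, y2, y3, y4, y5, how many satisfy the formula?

3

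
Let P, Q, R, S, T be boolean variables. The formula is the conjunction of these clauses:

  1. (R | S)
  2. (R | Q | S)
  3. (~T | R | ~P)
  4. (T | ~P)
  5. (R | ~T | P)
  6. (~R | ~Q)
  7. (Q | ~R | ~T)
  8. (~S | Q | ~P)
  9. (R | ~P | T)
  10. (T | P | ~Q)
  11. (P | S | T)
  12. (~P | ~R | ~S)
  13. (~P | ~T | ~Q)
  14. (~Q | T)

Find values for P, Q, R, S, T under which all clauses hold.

P=F, Q=F, R=T, S=T, T=F

Check each clause:
  1. (S | R) — R is true.
  2. (R | S | Q) — R is true.
  3. (R | ~P | ~T) — R is true.
  4. (T | ~P) — ~P is true.
  5. (R | P | ~T) — R is true.
  6. (~Q | ~R) — ~Q is true.
  7. (~R | Q | ~T) — ~T is true.
  8. (~P | ~S | Q) — ~P is true.
  9. (R | T | ~P) — R is true.
  10. (P | ~Q | T) — ~Q is true.
  11. (S | T | P) — S is true.
  12. (~S | ~P | ~R) — ~P is true.
  13. (~Q | ~P | ~T) — ~T is true.
  14. (~Q | T) — ~Q is true.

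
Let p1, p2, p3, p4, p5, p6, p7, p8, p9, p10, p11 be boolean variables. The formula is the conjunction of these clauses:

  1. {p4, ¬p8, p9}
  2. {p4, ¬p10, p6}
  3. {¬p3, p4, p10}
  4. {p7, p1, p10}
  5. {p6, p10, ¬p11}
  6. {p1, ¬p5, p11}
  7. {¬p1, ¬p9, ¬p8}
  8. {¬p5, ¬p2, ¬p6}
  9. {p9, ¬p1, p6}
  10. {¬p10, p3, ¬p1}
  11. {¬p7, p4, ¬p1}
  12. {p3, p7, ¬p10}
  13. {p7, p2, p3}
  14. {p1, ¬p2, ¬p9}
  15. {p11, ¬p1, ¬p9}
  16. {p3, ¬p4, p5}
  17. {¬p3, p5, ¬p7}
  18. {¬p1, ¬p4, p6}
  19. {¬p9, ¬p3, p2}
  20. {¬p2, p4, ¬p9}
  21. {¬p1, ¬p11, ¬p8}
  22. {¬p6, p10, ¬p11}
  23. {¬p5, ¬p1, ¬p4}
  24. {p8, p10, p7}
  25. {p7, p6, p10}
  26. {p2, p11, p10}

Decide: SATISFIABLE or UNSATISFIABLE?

Branch on p1: take p1 = False.
The remaining clauses are satisfied by p2 = False, p3 = True, p4 = True, p5 = True, p6 = True, p7 = True, p8 = False, p9 = False, p10 = True, p11 = True.
Every clause has at least one true literal under this assignment.
So p1=False, p2=False, p3=True, p4=True, p5=True, p6=True, p7=True, p8=False, p9=False, p10=True, p11=True is a satisfying assignment.

SATISFIABLE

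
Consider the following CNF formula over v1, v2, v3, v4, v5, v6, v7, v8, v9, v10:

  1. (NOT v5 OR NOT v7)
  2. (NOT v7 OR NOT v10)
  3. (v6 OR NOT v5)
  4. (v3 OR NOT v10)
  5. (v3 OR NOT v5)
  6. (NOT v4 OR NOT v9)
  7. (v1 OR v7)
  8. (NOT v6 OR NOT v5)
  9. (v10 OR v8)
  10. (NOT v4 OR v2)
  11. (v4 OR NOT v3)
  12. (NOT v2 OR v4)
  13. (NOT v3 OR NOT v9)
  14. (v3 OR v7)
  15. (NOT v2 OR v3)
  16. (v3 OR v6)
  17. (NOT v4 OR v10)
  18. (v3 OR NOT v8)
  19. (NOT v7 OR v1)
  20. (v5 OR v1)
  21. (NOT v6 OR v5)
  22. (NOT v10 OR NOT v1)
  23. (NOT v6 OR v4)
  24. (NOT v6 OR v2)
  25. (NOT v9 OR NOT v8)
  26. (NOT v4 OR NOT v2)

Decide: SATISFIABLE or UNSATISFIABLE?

v3 = True:
  propagation gives v4=True, v9=False, v2=True; an empty clause results — contradiction.
v3 = False:
  propagation gives v10=False, v5=False, v8=True; an empty clause results — contradiction.
Every branch closes, so no satisfying assignment exists.

UNSATISFIABLE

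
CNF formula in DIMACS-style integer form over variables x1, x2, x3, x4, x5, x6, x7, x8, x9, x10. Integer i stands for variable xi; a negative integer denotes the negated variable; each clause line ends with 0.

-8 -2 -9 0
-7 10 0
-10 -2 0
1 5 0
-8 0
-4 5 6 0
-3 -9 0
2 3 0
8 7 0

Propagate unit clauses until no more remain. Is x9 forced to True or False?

False

Unit clause (!x8) sets x8 = False.
In (x7 || x8), x8 is now false; x7 must hold, so x7 = True.
(!x7 || x10): since x7 = True, the clause reduces to (x10). x10 = True.
From (!x2 || !x10) and x10 = True: x2 = False.
(x2 || x3) with x2 = False leaves only x3, so x3 = True.
From (!x3 || !x9) and x3 = True: x9 = False.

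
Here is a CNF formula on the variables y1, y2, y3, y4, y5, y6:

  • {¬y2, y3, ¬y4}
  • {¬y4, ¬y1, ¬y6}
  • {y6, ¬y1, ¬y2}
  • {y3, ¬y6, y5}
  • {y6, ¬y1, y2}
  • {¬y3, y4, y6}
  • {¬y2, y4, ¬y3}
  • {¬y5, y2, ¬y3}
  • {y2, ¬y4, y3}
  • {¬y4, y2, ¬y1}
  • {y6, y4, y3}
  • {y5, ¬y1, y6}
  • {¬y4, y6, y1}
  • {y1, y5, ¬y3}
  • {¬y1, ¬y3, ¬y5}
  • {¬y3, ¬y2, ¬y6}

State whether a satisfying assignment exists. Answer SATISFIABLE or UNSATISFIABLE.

Branch on y1: take y1 = True.
Try y2 = True.
  then y6 is forced to True.
  then y4 is forced to False.
  then y3 is forced to False.
  then y5 is forced to True.
So y1=1, y2=1, y3=0, y4=0, y5=1, y6=1 is a satisfying assignment.

SATISFIABLE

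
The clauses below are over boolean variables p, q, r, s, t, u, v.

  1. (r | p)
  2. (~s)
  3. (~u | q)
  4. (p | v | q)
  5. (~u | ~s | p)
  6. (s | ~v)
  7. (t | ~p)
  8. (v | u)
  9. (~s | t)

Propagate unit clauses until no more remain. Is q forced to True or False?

True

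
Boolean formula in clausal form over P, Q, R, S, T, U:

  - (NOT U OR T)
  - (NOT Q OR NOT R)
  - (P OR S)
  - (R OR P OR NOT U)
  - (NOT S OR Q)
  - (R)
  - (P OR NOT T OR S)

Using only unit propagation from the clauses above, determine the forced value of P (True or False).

True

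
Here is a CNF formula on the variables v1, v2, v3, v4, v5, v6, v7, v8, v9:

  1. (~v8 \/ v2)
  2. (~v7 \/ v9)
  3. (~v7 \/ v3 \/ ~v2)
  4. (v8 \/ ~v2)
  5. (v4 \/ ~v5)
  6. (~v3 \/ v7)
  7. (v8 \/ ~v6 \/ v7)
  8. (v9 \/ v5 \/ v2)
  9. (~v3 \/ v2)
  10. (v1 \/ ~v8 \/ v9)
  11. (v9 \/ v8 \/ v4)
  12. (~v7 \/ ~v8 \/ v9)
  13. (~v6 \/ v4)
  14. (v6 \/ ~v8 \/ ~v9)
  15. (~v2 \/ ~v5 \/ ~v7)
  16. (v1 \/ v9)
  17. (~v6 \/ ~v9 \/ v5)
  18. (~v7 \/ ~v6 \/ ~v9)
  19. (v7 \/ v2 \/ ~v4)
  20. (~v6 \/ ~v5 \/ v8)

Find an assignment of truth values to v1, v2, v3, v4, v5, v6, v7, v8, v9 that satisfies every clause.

v1=1, v2=0, v3=0, v4=1, v5=0, v6=0, v7=1, v8=0, v9=1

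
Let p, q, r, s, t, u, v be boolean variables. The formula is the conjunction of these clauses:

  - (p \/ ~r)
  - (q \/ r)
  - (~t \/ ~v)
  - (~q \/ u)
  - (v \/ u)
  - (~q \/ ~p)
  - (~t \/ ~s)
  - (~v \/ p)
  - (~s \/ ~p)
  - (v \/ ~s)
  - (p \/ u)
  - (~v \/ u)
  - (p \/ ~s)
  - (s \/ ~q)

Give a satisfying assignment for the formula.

p = 1, q = 0, r = 1, s = 0, t = 0, u = 1, v = 0

Pure literal: t appears only negated; assign t = False.
Pure literal: u appears only positively; assign u = True.
Set p = True and propagate.
  then q is forced to False.
  then r is forced to True.
  then s is forced to False.
v is now unconstrained; take v = False.
Every clause has at least one true literal under this assignment.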